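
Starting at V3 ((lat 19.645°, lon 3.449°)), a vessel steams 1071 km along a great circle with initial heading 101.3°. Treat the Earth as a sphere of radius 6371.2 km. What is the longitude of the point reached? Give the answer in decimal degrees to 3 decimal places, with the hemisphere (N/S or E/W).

13.354°E

δ = d/R = 1071/6371.2 = 0.168100 rad
φ₂ = arcsin(sin φ₁ cos δ + cos φ₁ sin δ cos θ)
   = arcsin(0.33619·0.98590 + 0.94179·0.16731·-0.19595) = 17.49227°
λ₂ = λ₁ + atan2(sin θ sin δ cos φ₁, cos δ − sin φ₁ sin φ₂) = 13.35434°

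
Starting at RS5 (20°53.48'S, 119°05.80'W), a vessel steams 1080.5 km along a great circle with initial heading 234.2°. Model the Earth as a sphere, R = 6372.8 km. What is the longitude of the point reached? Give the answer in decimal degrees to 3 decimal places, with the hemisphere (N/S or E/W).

127.881°W

RS5: φ = -20.89133°, λ = -119.09667°
δ = d/R = 1080.5/6372.8 = 0.169549 rad
φ₂ = arcsin(sin φ₁ cos δ + cos φ₁ sin δ cos θ)
   = arcsin(-0.35660·0.98566 + 0.93426·0.16874·-0.58496) = -26.34012°
λ₂ = λ₁ + atan2(sin θ sin δ cos φ₁, cos δ − sin φ₁ sin φ₂) = -127.88080°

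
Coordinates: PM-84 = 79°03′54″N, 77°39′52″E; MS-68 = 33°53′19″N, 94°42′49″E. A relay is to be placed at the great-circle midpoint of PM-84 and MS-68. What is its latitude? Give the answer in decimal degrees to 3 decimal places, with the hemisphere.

56.653°N

PM-84: φ = +79.06500°, λ = +77.66444°
MS-68: φ = +33.88861°, λ = +94.71361°
Bx = cos φ₂ cos Δλ = 0.793642,  By = cos φ₂ sin Δλ = 0.243386
φₘ = atan2(sin φ₁ + sin φ₂, √((cos φ₁ + Bx)² + By²)) = 56.65328°
λₘ = λ₁ + atan2(By, cos φ₁ + Bx) = 91.56632°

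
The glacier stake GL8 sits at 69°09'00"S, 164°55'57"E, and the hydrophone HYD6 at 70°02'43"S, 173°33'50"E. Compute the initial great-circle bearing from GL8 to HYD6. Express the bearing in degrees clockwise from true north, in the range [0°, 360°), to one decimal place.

110.6°

GL8: φ = -69.15000°, λ = +164.93250°
HYD6: φ = -70.04528°, λ = +173.56389°
Δλ = 8.6314°
y = sin Δλ · cos φ₂ = 0.051218
x = cos φ₁ sin φ₂ − sin φ₁ cos φ₂ cos Δλ = -0.019237
θ = atan2(y, x) = 110.5857° → 110.5857° (mod 360°)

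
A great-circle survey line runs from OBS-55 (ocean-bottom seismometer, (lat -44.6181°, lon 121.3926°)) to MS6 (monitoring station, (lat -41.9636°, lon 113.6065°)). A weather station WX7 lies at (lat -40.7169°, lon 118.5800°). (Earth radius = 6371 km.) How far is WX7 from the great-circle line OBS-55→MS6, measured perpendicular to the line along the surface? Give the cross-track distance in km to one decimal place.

δ₁₃ = central angle OBS-55→WX7 = 0.077052 rad  (haversine)
θ₁₃ = bearing OBS-55→WX7 = 331.108°,  θ₁₂ = bearing OBS-55→MS6 = 292.389°
dₓₜ = R·arcsin(sin δ₁₃ · sin(θ₁₃ − θ₁₂)) = 6371·arcsin(0.07698·sin(38.719°)) = 306.870 km
|dₓₜ| = 306.870 km

306.9 km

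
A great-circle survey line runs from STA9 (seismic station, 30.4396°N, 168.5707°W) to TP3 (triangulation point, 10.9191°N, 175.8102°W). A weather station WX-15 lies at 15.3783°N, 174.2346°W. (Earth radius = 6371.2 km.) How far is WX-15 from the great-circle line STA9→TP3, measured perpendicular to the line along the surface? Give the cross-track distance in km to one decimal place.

δ₁₃ = central angle STA9→WX-15 = 0.278059 rad  (haversine)
θ₁₃ = bearing STA9→WX-15 = 200.284°,  θ₁₂ = bearing STA9→TP3 = 200.544°
dₓₜ = R·arcsin(sin δ₁₃ · sin(θ₁₃ − θ₁₂)) = 6371.2·arcsin(0.27449·sin(-0.260°)) = -7.922 km
|dₓₜ| = 7.922 km

7.9 km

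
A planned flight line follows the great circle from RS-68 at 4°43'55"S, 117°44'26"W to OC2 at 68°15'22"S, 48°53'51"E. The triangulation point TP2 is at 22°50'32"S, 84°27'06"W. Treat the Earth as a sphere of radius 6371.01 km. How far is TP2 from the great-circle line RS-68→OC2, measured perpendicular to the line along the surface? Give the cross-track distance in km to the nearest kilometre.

3153 km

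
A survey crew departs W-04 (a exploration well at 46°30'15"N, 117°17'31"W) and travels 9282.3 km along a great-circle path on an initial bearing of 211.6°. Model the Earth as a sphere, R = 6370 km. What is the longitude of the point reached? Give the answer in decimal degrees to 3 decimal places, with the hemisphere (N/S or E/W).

W-04: φ = +46.50417°, λ = -117.29194°
δ = d/R = 9282.3/6370 = 1.457190 rad
φ₂ = arcsin(sin φ₁ cos δ + cos φ₁ sin δ cos θ)
   = arcsin(0.72542·0.11336 + 0.68830·0.99355·-0.85173) = -30.01525°
λ₂ = λ₁ + atan2(sin θ sin δ cos φ₁, cos δ − sin φ₁ sin φ₂) = -154.25062°

154.251°W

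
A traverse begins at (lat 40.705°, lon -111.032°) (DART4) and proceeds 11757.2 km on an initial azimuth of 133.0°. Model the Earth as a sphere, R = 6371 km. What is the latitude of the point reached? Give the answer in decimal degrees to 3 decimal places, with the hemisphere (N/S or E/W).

δ = d/R = 11757.2/6371 = 1.845425 rad
φ₂ = arcsin(sin φ₁ cos δ + cos φ₁ sin δ cos θ)
   = arcsin(0.65216·-0.27119 + 0.75808·0.96253·-0.68200) = -42.41481°
λ₂ = λ₁ + atan2(sin θ sin δ cos φ₁, cos δ − sin φ₁ sin φ₂) = -38.57431°

42.415°S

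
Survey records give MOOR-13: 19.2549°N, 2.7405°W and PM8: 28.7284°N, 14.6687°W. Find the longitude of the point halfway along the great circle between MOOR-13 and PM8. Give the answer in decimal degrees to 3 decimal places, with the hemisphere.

8.484°W

Bx = cos φ₂ cos Δλ = 0.857973,  By = cos φ₂ sin Δλ = -0.181244
φₘ = atan2(sin φ₁ + sin φ₂, √((cos φ₁ + Bx)² + By²)) = 24.10722°
λₘ = λ₁ + atan2(By, cos φ₁ + Bx) = -8.48386°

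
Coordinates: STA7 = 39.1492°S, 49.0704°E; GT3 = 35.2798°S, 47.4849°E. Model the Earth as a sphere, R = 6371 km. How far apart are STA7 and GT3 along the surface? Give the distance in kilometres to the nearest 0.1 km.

452.6 km

Δφ = 3.8694°,  Δλ = -1.5855°
a = sin²(Δφ/2) + cos φ₁ cos φ₂ sin²(Δλ/2) = 0.001261
c = 2·arcsin(√a) = 0.071035 rad = 4.0700°
d = R·c = 6371 × 0.071035 = 452.6 km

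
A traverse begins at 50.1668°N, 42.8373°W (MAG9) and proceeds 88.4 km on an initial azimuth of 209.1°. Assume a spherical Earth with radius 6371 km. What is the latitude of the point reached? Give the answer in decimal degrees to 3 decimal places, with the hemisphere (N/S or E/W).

49.471°N

δ = d/R = 88.4/6371 = 0.013875 rad
φ₂ = arcsin(sin φ₁ cos δ + cos φ₁ sin δ cos θ)
   = arcsin(0.76791·0.99990 + 0.64055·0.01387·-0.87377) = 49.47061°
λ₂ = λ₁ + atan2(sin θ sin δ cos φ₁, cos δ − sin φ₁ sin φ₂) = -43.43227°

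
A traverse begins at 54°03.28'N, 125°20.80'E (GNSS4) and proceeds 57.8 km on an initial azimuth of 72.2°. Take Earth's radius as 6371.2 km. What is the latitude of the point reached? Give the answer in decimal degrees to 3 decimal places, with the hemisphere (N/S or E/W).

GNSS4: φ = +54.05467°, λ = +125.34667°
δ = d/R = 57.8/6371.2 = 0.009072 rad
φ₂ = arcsin(sin φ₁ cos δ + cos φ₁ sin δ cos θ)
   = arcsin(0.80958·0.99996 + 0.58701·0.00907·0.30570) = 54.21060°
λ₂ = λ₁ + atan2(sin θ sin δ cos φ₁, cos δ − sin φ₁ sin φ₂) = 126.19296°

54.211°N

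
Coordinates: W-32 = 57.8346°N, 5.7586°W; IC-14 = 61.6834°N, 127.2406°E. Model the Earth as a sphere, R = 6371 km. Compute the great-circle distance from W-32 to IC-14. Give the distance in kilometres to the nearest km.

Δφ = 3.8488°,  Δλ = 132.9992°
a = sin²(Δφ/2) + cos φ₁ cos φ₂ sin²(Δλ/2) = 0.213499
c = 2·arcsin(√a) = 0.960632 rad = 55.0401°
d = R·c = 6371 × 0.960632 = 6120.2 km

6120 km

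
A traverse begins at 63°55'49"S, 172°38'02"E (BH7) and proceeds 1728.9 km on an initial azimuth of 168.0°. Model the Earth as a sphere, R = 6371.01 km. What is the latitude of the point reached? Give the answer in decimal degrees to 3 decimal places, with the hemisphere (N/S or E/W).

BH7: φ = -63.93028°, λ = +172.63389°
δ = d/R = 1728.9/6371.01 = 0.271370 rad
φ₂ = arcsin(sin φ₁ cos δ + cos φ₁ sin δ cos θ)
   = arcsin(-0.89826·0.96340 + 0.43946·0.26805·-0.97815) = -78.69942°
λ₂ = λ₁ + atan2(sin θ sin δ cos φ₁, cos δ − sin φ₁ sin φ₂) = -170.84279°

78.699°S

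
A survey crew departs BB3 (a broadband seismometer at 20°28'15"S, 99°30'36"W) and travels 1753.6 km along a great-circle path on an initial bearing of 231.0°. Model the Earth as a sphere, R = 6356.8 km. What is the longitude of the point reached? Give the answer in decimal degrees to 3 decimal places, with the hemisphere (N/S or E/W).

113.630°W

BB3: φ = -20.47083°, λ = -99.51000°
δ = d/R = 1753.6/6356.8 = 0.275862 rad
φ₂ = arcsin(sin φ₁ cos δ + cos φ₁ sin δ cos θ)
   = arcsin(-0.34973·0.96219 + 0.93685·0.27238·-0.62932) = -29.80799°
λ₂ = λ₁ + atan2(sin θ sin δ cos φ₁, cos δ − sin φ₁ sin φ₂) = -113.62992°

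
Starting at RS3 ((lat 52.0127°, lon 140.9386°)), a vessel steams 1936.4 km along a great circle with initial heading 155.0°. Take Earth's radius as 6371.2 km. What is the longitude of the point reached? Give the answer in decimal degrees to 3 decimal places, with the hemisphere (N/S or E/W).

149.911°E

δ = d/R = 1936.4/6371.2 = 0.303930 rad
φ₂ = arcsin(sin φ₁ cos δ + cos φ₁ sin δ cos θ)
   = arcsin(0.78815·0.95417 + 0.61549·0.29927·-0.90631) = 35.80894°
λ₂ = λ₁ + atan2(sin θ sin δ cos φ₁, cos δ − sin φ₁ sin φ₂) = 149.91099°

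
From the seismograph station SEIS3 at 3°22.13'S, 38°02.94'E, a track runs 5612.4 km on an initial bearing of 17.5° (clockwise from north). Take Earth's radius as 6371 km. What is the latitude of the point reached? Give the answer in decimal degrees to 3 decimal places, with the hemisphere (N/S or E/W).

SEIS3: φ = -3.36883°, λ = +38.04900°
δ = d/R = 5612.4/6371 = 0.880929 rad
φ₂ = arcsin(sin φ₁ cos δ + cos φ₁ sin δ cos θ)
   = arcsin(-0.05876·0.63643 + 0.99827·0.77133·0.95372) = 44.18367°
λ₂ = λ₁ + atan2(sin θ sin δ cos φ₁, cos δ − sin φ₁ sin φ₂) = 56.92024°

44.184°N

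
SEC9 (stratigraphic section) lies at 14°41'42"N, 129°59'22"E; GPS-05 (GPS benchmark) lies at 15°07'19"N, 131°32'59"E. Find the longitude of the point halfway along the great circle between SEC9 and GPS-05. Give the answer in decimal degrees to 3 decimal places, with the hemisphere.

SEC9: φ = +14.69500°, λ = +129.98944°
GPS-05: φ = +15.12194°, λ = +131.54972°
Bx = cos φ₂ cos Δλ = 0.965015,  By = cos φ₂ sin Δλ = 0.026286
φₘ = atan2(sin φ₁ + sin φ₂, √((cos φ₁ + Bx)² + By²)) = 14.90979°
λₘ = λ₁ + atan2(By, cos φ₁ + Bx) = 130.76881°

130.769°E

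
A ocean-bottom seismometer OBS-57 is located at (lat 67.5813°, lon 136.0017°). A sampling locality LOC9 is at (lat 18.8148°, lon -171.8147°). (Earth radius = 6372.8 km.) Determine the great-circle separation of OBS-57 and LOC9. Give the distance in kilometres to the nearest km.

6529 km

Δφ = -48.7665°,  Δλ = 52.1836°
a = sin²(Δφ/2) + cos φ₁ cos φ₂ sin²(Δλ/2) = 0.240264
c = 2·arcsin(√a) = 1.024563 rad = 58.7031°
d = R·c = 6372.8 × 1.024563 = 6529.3 km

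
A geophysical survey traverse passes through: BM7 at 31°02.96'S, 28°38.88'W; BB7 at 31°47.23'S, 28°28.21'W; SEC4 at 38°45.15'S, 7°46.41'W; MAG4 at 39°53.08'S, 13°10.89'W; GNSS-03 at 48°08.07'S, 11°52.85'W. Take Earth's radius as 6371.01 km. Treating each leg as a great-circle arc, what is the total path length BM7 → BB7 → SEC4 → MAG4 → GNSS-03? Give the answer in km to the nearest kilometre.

3515 km

BM7: φ = -31.04933°, λ = -28.64800°
BB7: φ = -31.78717°, λ = -28.47017°
SEC4: φ = -38.75250°, λ = -7.77350°
MAG4: φ = -39.88467°, λ = -13.18150°
GNSS-03: φ = -48.13450°, λ = -11.88083°
BM7→BB7: c = 0.013147 rad, d = 83.76 km
BB7→SEC4: c = 0.318072 rad, d = 2026.44 km
SEC4→MAG4: c = 0.075634 rad, d = 481.86 km
MAG4→GNSS-03: c = 0.144903 rad, d = 923.18 km
Total = 83.76 + 2026.44 + 481.86 + 923.18 = 3515.25 km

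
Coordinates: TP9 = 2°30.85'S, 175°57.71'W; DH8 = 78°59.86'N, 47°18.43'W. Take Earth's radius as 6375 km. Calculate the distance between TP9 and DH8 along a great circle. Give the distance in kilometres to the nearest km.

TP9: φ = -2.51417°, λ = -175.96183°
DH8: φ = +78.99767°, λ = -47.30717°
Δφ = 81.5118°,  Δλ = 128.6547°
a = sin²(Δφ/2) + cos φ₁ cos φ₂ sin²(Δλ/2) = 0.581077
c = 2·arcsin(√a) = 1.733670 rad = 99.3320°
d = R·c = 6375 × 1.733670 = 11052.1 km

11052 km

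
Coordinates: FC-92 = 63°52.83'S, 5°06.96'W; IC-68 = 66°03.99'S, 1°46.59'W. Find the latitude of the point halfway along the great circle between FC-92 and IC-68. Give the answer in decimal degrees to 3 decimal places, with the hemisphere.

FC-92: φ = -63.88050°, λ = -5.11600°
IC-68: φ = -66.06650°, λ = -1.77650°
Bx = cos φ₂ cos Δλ = 0.404987,  By = cos φ₂ sin Δλ = 0.023632
φₘ = atan2(sin φ₁ + sin φ₂, √((cos φ₁ + Bx)² + By²)) = -64.98281°
λₘ = λ₁ + atan2(By, cos φ₁ + Bx) = -3.51450°

64.983°S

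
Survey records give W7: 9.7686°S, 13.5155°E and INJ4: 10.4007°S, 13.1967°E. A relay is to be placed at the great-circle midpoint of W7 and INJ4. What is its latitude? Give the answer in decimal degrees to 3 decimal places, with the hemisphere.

Bx = cos φ₂ cos Δλ = 0.983554,  By = cos φ₂ sin Δλ = -0.005473
φₘ = atan2(sin φ₁ + sin φ₂, √((cos φ₁ + Bx)² + By²)) = -10.08469°
λₘ = λ₁ + atan2(By, cos φ₁ + Bx) = 13.35626°

10.085°S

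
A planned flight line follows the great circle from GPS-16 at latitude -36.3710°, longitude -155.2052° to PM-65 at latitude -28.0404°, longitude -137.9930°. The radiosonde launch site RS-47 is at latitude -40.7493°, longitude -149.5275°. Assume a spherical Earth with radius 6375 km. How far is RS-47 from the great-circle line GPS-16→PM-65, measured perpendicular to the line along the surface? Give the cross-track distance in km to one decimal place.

656.7 km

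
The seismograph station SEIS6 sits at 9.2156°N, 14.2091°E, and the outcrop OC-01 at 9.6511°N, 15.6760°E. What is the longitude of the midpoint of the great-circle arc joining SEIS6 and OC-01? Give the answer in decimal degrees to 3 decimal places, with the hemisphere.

14.942°E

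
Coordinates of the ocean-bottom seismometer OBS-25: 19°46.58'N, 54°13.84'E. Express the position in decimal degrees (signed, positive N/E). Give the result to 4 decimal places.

lat: 19.7763° N → +19.7763°
lon: 54.2307° E → +54.2307°

+19.7763°, +54.2307°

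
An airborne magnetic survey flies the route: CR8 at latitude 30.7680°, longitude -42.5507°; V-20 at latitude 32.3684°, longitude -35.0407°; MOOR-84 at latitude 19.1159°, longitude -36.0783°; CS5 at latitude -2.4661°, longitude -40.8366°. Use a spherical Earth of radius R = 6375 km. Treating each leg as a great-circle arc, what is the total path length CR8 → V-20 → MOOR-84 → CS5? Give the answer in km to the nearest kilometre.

4669 km

CR8→V-20: c = 0.115089 rad, d = 733.69 km
V-20→MOOR-84: c = 0.231870 rad, d = 1478.17 km
MOOR-84→CS5: c = 0.385425 rad, d = 2457.09 km
Total = 733.69 + 1478.17 + 2457.09 = 4668.95 km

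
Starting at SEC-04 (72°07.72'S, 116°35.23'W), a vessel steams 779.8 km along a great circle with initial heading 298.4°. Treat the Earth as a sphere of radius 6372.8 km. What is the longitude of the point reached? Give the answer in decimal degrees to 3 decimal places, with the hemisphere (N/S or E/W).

133.201°W

SEC-04: φ = -72.12867°, λ = -116.58717°
δ = d/R = 779.8/6372.8 = 0.122364 rad
φ₂ = arcsin(sin φ₁ cos δ + cos φ₁ sin δ cos θ)
   = arcsin(-0.95175·0.99252 + 0.30688·0.12206·0.47562) = -67.94382°
λ₂ = λ₁ + atan2(sin θ sin δ cos φ₁, cos δ − sin φ₁ sin φ₂) = -133.20123°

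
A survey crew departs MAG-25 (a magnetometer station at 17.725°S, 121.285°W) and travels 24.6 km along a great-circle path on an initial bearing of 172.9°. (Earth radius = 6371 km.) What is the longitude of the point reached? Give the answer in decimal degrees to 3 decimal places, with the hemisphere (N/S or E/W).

δ = d/R = 24.6/6371 = 0.003861 rad
φ₂ = arcsin(sin φ₁ cos δ + cos φ₁ sin δ cos θ)
   = arcsin(-0.30445·0.99999 + 0.95253·0.00386·-0.99233) = -17.94453°
λ₂ = λ₁ + atan2(sin θ sin δ cos φ₁, cos δ − sin φ₁ sin φ₂) = -121.25626°

121.256°W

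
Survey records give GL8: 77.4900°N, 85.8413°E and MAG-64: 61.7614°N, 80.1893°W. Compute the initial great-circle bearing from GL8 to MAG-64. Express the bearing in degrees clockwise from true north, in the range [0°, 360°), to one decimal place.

349.9°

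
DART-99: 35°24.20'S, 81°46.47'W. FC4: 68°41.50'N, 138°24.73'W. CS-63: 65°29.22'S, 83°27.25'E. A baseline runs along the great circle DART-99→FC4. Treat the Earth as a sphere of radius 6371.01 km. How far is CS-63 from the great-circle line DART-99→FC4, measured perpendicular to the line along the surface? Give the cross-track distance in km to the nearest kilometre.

DART-99: φ = -35.40333°, λ = -81.77450°
FC4: φ = +68.69167°, λ = -138.41217°
CS-63: φ = -65.48700°, λ = +83.45417°
δ₁₃ = central angle DART-99→CS-63 = 1.369330 rad  (haversine)
θ₁₃ = bearing DART-99→CS-63 = 173.802°,  θ₁₂ = bearing DART-99→FC4 = 340.873°
dₓₜ = R·arcsin(sin δ₁₃ · sin(θ₁₃ − θ₁₂)) = 6371.01·arcsin(0.97977·sin(-167.071°)) = -1408.034 km
|dₓₜ| = 1408.034 km

1408 km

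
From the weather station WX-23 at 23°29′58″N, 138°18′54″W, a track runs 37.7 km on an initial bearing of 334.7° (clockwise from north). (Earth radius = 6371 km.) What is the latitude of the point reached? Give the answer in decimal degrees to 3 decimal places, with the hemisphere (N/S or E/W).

23.806°N

WX-23: φ = +23.49944°, λ = -138.31500°
δ = d/R = 37.7/6371 = 0.005917 rad
φ₂ = arcsin(sin φ₁ cos δ + cos φ₁ sin δ cos θ)
   = arcsin(0.39874·0.99998 + 0.91706·0.00592·0.90408) = 23.80589°
λ₂ = λ₁ + atan2(sin θ sin δ cos φ₁, cos δ − sin φ₁ sin φ₂) = -138.47337°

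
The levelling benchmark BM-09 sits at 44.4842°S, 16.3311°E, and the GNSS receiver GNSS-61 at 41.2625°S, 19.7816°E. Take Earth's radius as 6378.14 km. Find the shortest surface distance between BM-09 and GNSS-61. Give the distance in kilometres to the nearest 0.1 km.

Δφ = 3.2217°,  Δλ = 3.4505°
a = sin²(Δφ/2) + cos φ₁ cos φ₂ sin²(Δλ/2) = 0.001276
c = 2·arcsin(√a) = 0.071467 rad = 4.0947°
d = R·c = 6378.14 × 0.071467 = 455.8 km

455.8 km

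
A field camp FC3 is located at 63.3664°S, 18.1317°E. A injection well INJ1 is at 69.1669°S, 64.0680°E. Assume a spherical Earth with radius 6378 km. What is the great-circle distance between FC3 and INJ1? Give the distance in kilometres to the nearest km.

Δφ = -5.8005°,  Δλ = 45.9363°
a = sin²(Δφ/2) + cos φ₁ cos φ₂ sin²(Δλ/2) = 0.026837
c = 2·arcsin(√a) = 0.329122 rad = 18.8573°
d = R·c = 6378 × 0.329122 = 2099.1 km

2099 km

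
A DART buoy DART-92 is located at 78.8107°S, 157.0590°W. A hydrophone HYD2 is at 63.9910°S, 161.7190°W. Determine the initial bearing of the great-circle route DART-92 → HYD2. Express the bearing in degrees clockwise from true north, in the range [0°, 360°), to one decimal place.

352.0°

Δλ = -4.6600°
y = sin Δλ · cos φ₂ = -0.035626
x = cos φ₁ sin φ₂ − sin φ₁ cos φ₂ cos Δλ = 0.254356
θ = atan2(y, x) = -7.9732° → 352.0268° (mod 360°)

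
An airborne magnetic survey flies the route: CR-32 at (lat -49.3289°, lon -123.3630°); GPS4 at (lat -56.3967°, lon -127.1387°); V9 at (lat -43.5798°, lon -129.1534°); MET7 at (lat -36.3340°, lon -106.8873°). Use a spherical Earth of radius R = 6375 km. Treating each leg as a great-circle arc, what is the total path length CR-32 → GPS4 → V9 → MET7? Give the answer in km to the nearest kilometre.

CR-32→GPS4: c = 0.129564 rad, d = 825.97 km
GPS4→V9: c = 0.224812 rad, d = 1433.17 km
V9→MET7: c = 0.322331 rad, d = 2054.86 km
Total = 825.97 + 1433.17 + 2054.86 = 4314.00 km

4314 km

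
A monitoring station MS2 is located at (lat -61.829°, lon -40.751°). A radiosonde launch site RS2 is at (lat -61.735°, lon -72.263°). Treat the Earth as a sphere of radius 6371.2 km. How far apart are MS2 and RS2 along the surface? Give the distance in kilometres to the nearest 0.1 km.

Δφ = 0.0940°,  Δλ = -31.5120°
a = sin²(Δφ/2) + cos φ₁ cos φ₂ sin²(Δλ/2) = 0.016485
c = 2·arcsin(√a) = 0.257500 rad = 14.7537°
d = R·c = 6371.2 × 0.257500 = 1640.6 km

1640.6 km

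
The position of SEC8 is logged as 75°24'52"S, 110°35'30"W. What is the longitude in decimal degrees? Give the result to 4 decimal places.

110.5917°W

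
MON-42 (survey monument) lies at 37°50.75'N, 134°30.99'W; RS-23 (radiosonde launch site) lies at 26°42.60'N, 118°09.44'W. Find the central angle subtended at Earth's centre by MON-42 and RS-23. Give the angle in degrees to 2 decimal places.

MON-42: φ = +37.84583°, λ = -134.51650°
RS-23: φ = +26.71000°, λ = -118.15733°
Δφ = -11.1358°,  Δλ = 16.3592°
a = sin²(Δφ/2) + cos φ₁ cos φ₂ sin²(Δλ/2) = 0.023693
c = 2·arcsin(√a) = 0.309080 rad = 17.7090°

17.71°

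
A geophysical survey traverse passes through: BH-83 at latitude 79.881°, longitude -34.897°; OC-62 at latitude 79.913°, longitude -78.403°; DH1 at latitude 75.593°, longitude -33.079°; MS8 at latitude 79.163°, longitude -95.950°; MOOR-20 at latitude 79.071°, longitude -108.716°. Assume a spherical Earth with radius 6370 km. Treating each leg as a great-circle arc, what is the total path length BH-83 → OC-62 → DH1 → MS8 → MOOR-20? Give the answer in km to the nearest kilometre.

3724 km

BH-83→OC-62: c = 0.130115 rad, d = 828.83 km
OC-62→DH1: c = 0.177882 rad, d = 1133.11 km
DH1→MS8: c = 0.234584 rad, d = 1494.30 km
MS8→MOOR-20: c = 0.042014 rad, d = 267.63 km
Total = 828.83 + 1133.11 + 1494.30 + 267.63 = 3723.87 km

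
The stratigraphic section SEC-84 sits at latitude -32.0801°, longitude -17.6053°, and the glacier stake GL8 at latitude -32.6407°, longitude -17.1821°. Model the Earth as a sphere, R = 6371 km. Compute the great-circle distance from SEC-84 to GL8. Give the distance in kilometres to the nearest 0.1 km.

73.9 km

Δφ = -0.5606°,  Δλ = 0.4232°
a = sin²(Δφ/2) + cos φ₁ cos φ₂ sin²(Δλ/2) = 0.000034
c = 2·arcsin(√a) = 0.011604 rad = 0.6649°
d = R·c = 6371 × 0.011604 = 73.9 km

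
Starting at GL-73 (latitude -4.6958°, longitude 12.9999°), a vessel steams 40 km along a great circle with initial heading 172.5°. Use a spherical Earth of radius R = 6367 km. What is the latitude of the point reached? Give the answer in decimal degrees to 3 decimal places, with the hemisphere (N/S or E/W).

5.053°S

δ = d/R = 40/6367 = 0.006282 rad
φ₂ = arcsin(sin φ₁ cos δ + cos φ₁ sin δ cos θ)
   = arcsin(-0.08187·0.99998 + 0.99664·0.00628·-0.99144) = -5.05267°
λ₂ = λ₁ + atan2(sin θ sin δ cos φ₁, cos δ − sin φ₁ sin φ₂) = 13.04707°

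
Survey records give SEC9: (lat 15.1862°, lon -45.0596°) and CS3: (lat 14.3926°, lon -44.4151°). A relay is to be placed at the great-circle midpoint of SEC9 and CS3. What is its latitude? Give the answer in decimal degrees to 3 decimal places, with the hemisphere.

14.790°N

Bx = cos φ₂ cos Δλ = 0.968554,  By = cos φ₂ sin Δλ = 0.010895
φₘ = atan2(sin φ₁ + sin φ₂, √((cos φ₁ + Bx)² + By²)) = 14.78962°
λₘ = λ₁ + atan2(By, cos φ₁ + Bx) = -44.73676°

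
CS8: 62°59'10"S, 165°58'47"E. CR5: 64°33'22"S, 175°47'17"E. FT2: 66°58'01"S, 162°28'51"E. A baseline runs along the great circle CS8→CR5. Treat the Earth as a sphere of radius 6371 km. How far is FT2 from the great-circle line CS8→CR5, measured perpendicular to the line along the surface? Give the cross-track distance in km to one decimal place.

469.9 km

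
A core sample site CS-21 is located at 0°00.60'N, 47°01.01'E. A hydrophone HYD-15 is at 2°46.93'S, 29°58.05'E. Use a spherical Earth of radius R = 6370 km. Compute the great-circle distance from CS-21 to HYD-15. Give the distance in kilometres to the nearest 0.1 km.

1920.0 km

CS-21: φ = +0.01000°, λ = +47.01683°
HYD-15: φ = -2.78217°, λ = +29.96750°
Δφ = -2.7922°,  Δλ = -17.0493°
a = sin²(Δφ/2) + cos φ₁ cos φ₂ sin²(Δλ/2) = 0.022541
c = 2·arcsin(√a) = 0.301415 rad = 17.2698°
d = R·c = 6370 × 0.301415 = 1920.0 km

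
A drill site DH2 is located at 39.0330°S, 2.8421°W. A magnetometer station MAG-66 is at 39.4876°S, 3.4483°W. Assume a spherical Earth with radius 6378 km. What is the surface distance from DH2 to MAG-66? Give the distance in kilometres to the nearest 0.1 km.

72.7 km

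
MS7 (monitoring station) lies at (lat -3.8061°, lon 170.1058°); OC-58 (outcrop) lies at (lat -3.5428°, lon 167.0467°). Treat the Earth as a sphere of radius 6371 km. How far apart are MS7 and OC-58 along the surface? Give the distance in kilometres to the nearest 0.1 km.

340.7 km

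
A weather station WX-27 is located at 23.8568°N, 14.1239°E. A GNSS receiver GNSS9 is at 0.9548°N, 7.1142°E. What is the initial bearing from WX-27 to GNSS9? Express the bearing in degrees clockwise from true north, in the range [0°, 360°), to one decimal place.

Δλ = -7.0097°
y = sin Δλ · cos φ₂ = -0.122020
x = cos φ₁ sin φ₂ − sin φ₁ cos φ₂ cos Δλ = -0.386133
θ = atan2(y, x) = -162.4632° → 197.5368° (mod 360°)

197.5°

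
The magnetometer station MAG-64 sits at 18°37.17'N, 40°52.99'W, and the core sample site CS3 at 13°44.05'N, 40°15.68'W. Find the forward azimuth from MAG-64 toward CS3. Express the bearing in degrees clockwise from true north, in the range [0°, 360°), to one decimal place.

172.9°

MAG-64: φ = +18.61950°, λ = -40.88317°
CS3: φ = +13.73417°, λ = -40.26133°
Δλ = 0.6218°
y = sin Δλ · cos φ₂ = 0.010543
x = cos φ₁ sin φ₂ − sin φ₁ cos φ₂ cos Δλ = -0.085144
θ = atan2(y, x) = 172.9415° → 172.9415° (mod 360°)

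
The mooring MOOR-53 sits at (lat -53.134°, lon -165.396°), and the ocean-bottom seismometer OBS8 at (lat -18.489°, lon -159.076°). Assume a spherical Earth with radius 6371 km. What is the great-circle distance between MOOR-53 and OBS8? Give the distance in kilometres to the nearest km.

3891 km

Δφ = 34.6450°,  Δλ = 6.3200°
a = sin²(Δφ/2) + cos φ₁ cos φ₂ sin²(Δλ/2) = 0.090384
c = 2·arcsin(√a) = 0.610725 rad = 34.9920°
d = R·c = 6371 × 0.610725 = 3890.9 km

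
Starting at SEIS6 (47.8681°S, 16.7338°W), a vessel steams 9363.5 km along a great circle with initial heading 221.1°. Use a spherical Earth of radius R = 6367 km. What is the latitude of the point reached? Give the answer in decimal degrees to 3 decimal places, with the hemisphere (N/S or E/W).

35.250°S

δ = d/R = 9363.5/6367 = 1.470630 rad
φ₂ = arcsin(sin φ₁ cos δ + cos φ₁ sin δ cos θ)
   = arcsin(-0.74160·0.10000 + 0.67084·0.99499·-0.75356) = -35.25005°
λ₂ = λ₁ + atan2(sin θ sin δ cos φ₁, cos δ − sin φ₁ sin φ₂) = -143.51388°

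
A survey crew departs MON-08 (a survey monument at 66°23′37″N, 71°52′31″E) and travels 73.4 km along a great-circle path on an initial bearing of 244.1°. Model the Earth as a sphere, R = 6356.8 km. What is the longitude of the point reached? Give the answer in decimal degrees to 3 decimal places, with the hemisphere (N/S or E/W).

MON-08: φ = +66.39361°, λ = +71.87528°
δ = d/R = 73.4/6356.8 = 0.011547 rad
φ₂ = arcsin(sin φ₁ cos δ + cos φ₁ sin δ cos θ)
   = arcsin(0.91632·0.99993 + 0.40045·0.01155·-0.43680) = 66.09765°
λ₂ = λ₁ + atan2(sin θ sin δ cos φ₁, cos δ − sin φ₁ sin φ₂) = 70.40635°

70.406°E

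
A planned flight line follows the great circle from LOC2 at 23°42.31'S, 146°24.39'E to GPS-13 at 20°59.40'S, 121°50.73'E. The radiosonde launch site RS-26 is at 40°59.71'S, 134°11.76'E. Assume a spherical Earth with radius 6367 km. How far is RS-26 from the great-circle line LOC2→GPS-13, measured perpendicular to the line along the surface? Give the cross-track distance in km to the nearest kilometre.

2003 km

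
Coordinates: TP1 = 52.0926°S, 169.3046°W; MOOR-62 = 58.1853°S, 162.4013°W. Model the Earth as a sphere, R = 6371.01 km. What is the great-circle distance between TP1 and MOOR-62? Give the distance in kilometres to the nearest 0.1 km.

Δφ = -6.0927°,  Δλ = 6.9033°
a = sin²(Δφ/2) + cos φ₁ cos φ₂ sin²(Δλ/2) = 0.003998
c = 2·arcsin(√a) = 0.126549 rad = 7.2507°
d = R·c = 6371.01 × 0.126549 = 806.2 km

806.2 km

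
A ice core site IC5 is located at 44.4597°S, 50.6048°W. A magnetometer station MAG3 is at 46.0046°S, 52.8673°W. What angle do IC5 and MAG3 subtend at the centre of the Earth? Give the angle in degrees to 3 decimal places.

Δφ = -1.5449°,  Δλ = -2.2625°
a = sin²(Δφ/2) + cos φ₁ cos φ₂ sin²(Δλ/2) = 0.000375
c = 2·arcsin(√a) = 0.038732 rad = 2.2192°

2.219°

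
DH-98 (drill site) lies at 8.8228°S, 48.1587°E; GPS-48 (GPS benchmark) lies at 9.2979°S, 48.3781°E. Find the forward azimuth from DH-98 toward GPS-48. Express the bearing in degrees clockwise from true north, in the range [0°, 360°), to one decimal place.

Δλ = 0.2194°
y = sin Δλ · cos φ₂ = 0.003779
x = cos φ₁ sin φ₂ − sin φ₁ cos φ₂ cos Δλ = -0.008293
θ = atan2(y, x) = 155.5025° → 155.5025° (mod 360°)

155.5°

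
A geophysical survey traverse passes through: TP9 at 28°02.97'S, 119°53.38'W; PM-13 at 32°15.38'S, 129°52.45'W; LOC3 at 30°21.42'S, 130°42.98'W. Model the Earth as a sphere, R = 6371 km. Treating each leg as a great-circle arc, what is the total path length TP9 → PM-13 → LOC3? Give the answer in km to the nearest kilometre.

1293 km

TP9: φ = -28.04950°, λ = -119.88967°
PM-13: φ = -32.25633°, λ = -129.87417°
LOC3: φ = -30.35700°, λ = -130.71633°
TP9→PM-13: c = 0.167515 rad, d = 1067.24 km
PM-13→LOC3: c = 0.035448 rad, d = 225.84 km
Total = 1067.24 + 225.84 = 1293.08 km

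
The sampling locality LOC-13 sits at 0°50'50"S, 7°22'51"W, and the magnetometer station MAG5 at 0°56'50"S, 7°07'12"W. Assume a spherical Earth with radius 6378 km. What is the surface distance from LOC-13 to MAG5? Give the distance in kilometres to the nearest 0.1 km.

LOC-13: φ = -0.84722°, λ = -7.38083°
MAG5: φ = -0.94722°, λ = -7.12000°
Δφ = -0.1000°,  Δλ = 0.2608°
a = sin²(Δφ/2) + cos φ₁ cos φ₂ sin²(Δλ/2) = 0.000006
c = 2·arcsin(√a) = 0.004875 rad = 0.2793°
d = R·c = 6378 × 0.004875 = 31.1 km

31.1 km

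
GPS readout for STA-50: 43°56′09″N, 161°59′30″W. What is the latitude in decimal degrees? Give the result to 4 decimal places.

43.9358°N

43° + 56′/60 + 9″/3600 = 43 + 0.93333 + 0.00250 = 43.9358°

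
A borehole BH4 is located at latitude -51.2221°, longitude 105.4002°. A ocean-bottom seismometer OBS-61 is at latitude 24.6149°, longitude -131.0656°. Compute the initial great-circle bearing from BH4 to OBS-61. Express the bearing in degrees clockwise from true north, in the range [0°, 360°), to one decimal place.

99.8°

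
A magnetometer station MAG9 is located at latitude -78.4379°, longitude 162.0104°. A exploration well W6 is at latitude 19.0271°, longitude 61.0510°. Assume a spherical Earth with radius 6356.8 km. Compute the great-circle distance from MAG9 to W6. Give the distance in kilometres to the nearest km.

12295 km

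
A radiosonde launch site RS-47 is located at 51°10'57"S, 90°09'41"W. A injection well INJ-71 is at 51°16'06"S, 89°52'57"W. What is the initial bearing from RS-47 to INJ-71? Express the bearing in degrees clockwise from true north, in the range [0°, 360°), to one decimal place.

116.3°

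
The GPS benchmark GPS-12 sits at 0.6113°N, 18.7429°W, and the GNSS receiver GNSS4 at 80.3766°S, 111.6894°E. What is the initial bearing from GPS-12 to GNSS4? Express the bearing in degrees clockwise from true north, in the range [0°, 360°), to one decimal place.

172.6°

Δλ = 130.4323°
y = sin Δλ · cos φ₂ = 0.127246
x = cos φ₁ sin φ₂ − sin φ₁ cos φ₂ cos Δλ = -0.984715
θ = atan2(y, x) = 172.6370° → 172.6370° (mod 360°)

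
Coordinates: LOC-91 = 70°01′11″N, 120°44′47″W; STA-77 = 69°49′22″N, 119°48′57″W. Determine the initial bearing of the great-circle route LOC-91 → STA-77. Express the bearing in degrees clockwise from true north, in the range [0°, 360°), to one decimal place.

121.2°

LOC-91: φ = +70.01972°, λ = -120.74639°
STA-77: φ = +69.82278°, λ = -119.81583°
Δλ = 0.9306°
y = sin Δλ · cos φ₂ = 0.005602
x = cos φ₁ sin φ₂ − sin φ₁ cos φ₂ cos Δλ = -0.003395
θ = atan2(y, x) = 121.2151° → 121.2151° (mod 360°)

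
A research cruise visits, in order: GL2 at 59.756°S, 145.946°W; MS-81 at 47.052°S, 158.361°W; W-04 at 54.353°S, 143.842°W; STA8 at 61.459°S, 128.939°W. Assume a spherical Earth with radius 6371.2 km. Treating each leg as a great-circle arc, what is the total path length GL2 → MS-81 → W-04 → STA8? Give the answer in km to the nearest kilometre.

4108 km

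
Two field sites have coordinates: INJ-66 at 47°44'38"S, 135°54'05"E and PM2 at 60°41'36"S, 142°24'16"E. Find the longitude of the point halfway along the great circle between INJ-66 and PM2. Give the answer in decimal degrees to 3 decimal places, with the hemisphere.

138.640°E

INJ-66: φ = -47.74389°, λ = +135.90139°
PM2: φ = -60.69333°, λ = +142.40444°
Bx = cos φ₂ cos Δλ = 0.486334,  By = cos φ₂ sin Δλ = 0.055437
φₘ = atan2(sin φ₁ + sin φ₂, √((cos φ₁ + Bx)² + By²)) = -54.26130°
λₘ = λ₁ + atan2(By, cos φ₁ + Bx) = 138.64038°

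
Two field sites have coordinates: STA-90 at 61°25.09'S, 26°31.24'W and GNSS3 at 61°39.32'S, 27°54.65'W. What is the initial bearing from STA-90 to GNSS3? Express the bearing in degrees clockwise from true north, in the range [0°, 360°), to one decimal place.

STA-90: φ = -61.41817°, λ = -26.52067°
GNSS3: φ = -61.65533°, λ = -27.91083°
Δλ = -1.3902°
y = sin Δλ · cos φ₂ = -0.011518
x = cos φ₁ sin φ₂ − sin φ₁ cos φ₂ cos Δλ = -0.004262
θ = atan2(y, x) = -110.3056° → 249.6944° (mod 360°)

249.7°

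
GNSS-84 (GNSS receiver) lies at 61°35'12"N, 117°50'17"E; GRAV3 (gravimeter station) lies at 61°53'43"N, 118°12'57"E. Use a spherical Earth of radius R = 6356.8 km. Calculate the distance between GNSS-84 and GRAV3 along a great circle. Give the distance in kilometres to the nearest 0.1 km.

39.6 km

GNSS-84: φ = +61.58667°, λ = +117.83806°
GRAV3: φ = +61.89528°, λ = +118.21583°
Δφ = 0.3086°,  Δλ = 0.3778°
a = sin²(Δφ/2) + cos φ₁ cos φ₂ sin²(Δλ/2) = 0.000010
c = 2·arcsin(√a) = 0.006226 rad = 0.3567°
d = R·c = 6356.8 × 0.006226 = 39.6 km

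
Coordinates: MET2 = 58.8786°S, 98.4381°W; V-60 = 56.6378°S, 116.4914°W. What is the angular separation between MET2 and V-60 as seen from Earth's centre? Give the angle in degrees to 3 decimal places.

9.856°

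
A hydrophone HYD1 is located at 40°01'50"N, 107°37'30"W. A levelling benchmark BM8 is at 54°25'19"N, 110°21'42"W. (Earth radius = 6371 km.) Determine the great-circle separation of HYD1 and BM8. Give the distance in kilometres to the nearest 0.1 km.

1613.2 km

HYD1: φ = +40.03056°, λ = -107.62500°
BM8: φ = +54.42194°, λ = -110.36167°
Δφ = 14.3914°,  Δλ = -2.7367°
a = sin²(Δφ/2) + cos φ₁ cos φ₂ sin²(Δλ/2) = 0.015944
c = 2·arcsin(√a) = 0.253213 rad = 14.5081°
d = R·c = 6371 × 0.253213 = 1613.2 km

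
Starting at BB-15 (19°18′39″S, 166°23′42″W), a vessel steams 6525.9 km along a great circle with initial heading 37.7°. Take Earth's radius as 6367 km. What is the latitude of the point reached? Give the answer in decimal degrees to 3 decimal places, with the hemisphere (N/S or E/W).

BB-15: φ = -19.31083°, λ = -166.39500°
δ = d/R = 6525.9/6367 = 1.024957 rad
φ₂ = arcsin(sin φ₁ cos δ + cos φ₁ sin δ cos θ)
   = arcsin(-0.33069·0.51914 + 0.94374·0.85469·0.79122) = 27.80933°
λ₂ = λ₁ + atan2(sin θ sin δ cos φ₁, cos δ − sin φ₁ sin φ₂) = -130.17304°

27.809°N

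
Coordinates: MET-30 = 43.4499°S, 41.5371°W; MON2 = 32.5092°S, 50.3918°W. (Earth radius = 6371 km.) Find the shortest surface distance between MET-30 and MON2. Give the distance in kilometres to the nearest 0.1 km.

1441.1 km

Δφ = 10.9407°,  Δλ = -8.8547°
a = sin²(Δφ/2) + cos φ₁ cos φ₂ sin²(Δλ/2) = 0.012736
c = 2·arcsin(√a) = 0.226191 rad = 12.9598°
d = R·c = 6371 × 0.226191 = 1441.1 km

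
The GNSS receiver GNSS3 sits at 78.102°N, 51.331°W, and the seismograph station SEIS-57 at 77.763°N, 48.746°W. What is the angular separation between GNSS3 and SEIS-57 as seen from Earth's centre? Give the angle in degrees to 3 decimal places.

0.638°

Δφ = -0.3390°,  Δλ = 2.5850°
a = sin²(Δφ/2) + cos φ₁ cos φ₂ sin²(Δλ/2) = 0.000031
c = 2·arcsin(√a) = 0.011133 rad = 0.6379°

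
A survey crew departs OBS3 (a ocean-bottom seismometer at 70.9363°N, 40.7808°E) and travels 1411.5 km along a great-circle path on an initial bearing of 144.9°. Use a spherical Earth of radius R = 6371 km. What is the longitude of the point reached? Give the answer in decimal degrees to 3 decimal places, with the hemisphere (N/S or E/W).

55.281°E

δ = d/R = 1411.5/6371 = 0.221551 rad
φ₂ = arcsin(sin φ₁ cos δ + cos φ₁ sin δ cos θ)
   = arcsin(0.94516·0.97556 + 0.32662·0.21974·-0.81815) = 59.69301°
λ₂ = λ₁ + atan2(sin θ sin δ cos φ₁, cos δ − sin φ₁ sin φ₂) = 55.28118°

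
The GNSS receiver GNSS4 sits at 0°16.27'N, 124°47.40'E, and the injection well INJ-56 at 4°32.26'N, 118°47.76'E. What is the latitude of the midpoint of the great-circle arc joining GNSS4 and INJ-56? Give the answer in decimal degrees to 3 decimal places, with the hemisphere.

GNSS4: φ = +0.27117°, λ = +124.79000°
INJ-56: φ = +4.53767°, λ = +118.79600°
Bx = cos φ₂ cos Δλ = 0.991416,  By = cos φ₂ sin Δλ = -0.104097
φₘ = atan2(sin φ₁ + sin φ₂, √((cos φ₁ + Bx)² + By²)) = 2.40771°
λₘ = λ₁ + atan2(By, cos φ₁ + Bx) = 121.79769°

2.408°N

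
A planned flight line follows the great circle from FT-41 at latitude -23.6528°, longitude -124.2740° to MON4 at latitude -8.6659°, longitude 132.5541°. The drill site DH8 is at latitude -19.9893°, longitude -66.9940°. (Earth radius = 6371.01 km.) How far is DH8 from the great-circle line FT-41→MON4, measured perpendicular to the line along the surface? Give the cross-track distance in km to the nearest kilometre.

1867 km

δ₁₃ = central angle FT-41→DH8 = 0.924238 rad  (haversine)
θ₁₃ = bearing FT-41→DH8 = 97.873°,  θ₁₂ = bearing FT-41→MON4 = 256.652°
dₓₜ = R·arcsin(sin δ₁₃ · sin(θ₁₃ − θ₁₂)) = 6371.01·arcsin(0.79816·sin(-158.779°)) = -1867.258 km
|dₓₜ| = 1867.258 km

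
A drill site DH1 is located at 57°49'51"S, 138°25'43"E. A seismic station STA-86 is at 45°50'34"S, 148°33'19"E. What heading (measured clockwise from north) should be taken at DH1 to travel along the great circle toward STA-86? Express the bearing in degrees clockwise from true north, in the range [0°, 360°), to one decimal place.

31.7°

DH1: φ = -57.83083°, λ = +138.42861°
STA-86: φ = -45.84278°, λ = +148.55528°
Δλ = 10.1267°
y = sin Δλ · cos φ₂ = 0.122485
x = cos φ₁ sin φ₂ − sin φ₁ cos φ₂ cos Δλ = 0.198521
θ = atan2(y, x) = 31.6740° → 31.6740° (mod 360°)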